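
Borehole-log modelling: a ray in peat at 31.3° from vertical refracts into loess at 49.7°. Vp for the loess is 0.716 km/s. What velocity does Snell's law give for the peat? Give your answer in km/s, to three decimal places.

0.488 km/s

sin 31.3° = 0.5195; sin 49.7° = 0.7627.
V₁ = V₂·(sin θ₁/sin θ₂) = 0.716·(0.5195/0.7627) = 0.488 km/s.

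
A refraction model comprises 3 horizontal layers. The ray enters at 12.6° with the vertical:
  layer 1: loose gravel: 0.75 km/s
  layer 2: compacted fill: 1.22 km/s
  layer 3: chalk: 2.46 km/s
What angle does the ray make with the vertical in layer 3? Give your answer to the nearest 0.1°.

Snell's law across each interface conserves sin θ / V, so sin θ_3 = V_3·sin θ₁/V₁.
sin θ_3 = 2.46 × sin 12.6° / 0.75 = 0.7155.
θ_3 = 45.68° from the vertical.

45.7°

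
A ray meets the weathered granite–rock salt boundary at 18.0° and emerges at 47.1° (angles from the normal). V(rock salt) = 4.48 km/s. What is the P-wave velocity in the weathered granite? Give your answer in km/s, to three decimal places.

sin 18.0° = 0.3090; sin 47.1° = 0.7325.
V₁ = V₂·(sin θ₁/sin θ₂) = 4.48·(0.3090/0.7325) = 1.890 km/s.

1.890 km/s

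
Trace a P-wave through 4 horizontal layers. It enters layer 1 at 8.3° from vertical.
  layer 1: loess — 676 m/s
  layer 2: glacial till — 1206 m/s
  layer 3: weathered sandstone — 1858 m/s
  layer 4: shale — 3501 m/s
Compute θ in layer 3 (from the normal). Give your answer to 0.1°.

23.4°

Snell's law across each interface conserves sin θ / V, so sin θ_3 = V_3·sin θ₁/V₁.
sin θ_3 = 1858 × sin 8.3° / 676 = 0.3968.
θ_3 = arcsin 0.3968 = 23.38°.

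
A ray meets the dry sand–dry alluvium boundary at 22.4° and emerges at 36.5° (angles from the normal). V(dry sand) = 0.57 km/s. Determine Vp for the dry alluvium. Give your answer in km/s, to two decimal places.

0.89 km/s

sin 22.4° = 0.3811; sin 36.5° = 0.5948.
V₂ = V₁·(sin θ₂/sin θ₁) = 0.57·(0.5948/0.3811) = 0.89 km/s.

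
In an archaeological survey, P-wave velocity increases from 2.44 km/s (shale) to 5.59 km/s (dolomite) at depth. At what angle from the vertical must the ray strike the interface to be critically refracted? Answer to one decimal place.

25.9°

Critical incidence: sin θ_c = V₁/V₂ = 2.44/5.59 = 0.4365.
θ_c = arcsin 0.4365 = 25.88°.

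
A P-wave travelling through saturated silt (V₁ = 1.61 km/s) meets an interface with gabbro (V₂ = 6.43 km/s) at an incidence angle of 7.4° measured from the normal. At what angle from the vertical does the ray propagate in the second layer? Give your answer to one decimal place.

Snell's law: sin θ₂ = (V₂/V₁)·sin θ₁ = (6.43/1.61)·sin 7.4° = 0.5144.
θ₂ = sin⁻¹(0.5144) = 30.96° (from vertical).

31.0°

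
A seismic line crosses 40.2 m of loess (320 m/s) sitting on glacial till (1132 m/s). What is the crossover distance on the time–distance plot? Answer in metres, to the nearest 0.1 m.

θ_c = arcsin(320/1132) = 16.42°, so cos θ_c = 0.9592 and tᵢ = 2h cos θ_c/V₁ = 0.2410 s.
At crossover x/V₁ = x/V₂ + tᵢ ⇒ x = tᵢ/(1/V₁ − 1/V₂) = 0.24100/(3.1250e-03 − 8.8339e-04) = 107.51 m.

107.5 m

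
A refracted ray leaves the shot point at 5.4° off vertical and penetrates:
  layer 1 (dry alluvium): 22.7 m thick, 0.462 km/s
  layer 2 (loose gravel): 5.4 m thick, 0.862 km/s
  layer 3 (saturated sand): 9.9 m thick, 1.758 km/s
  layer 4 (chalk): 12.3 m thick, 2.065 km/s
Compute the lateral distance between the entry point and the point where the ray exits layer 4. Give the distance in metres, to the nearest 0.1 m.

Ray parameter p = sin 5.4° / 0.462 km/s = 2.0370e-01 s/km.
Layer 1: θ = 5.40°; offset = 22.7·tan 5.40° = 2.146 m.
Layer 2: sin θ = p·0.862 = 0.1756 → θ = 10.11°; offset = 5.4·tan 10.11° = 0.963 m.
Layer 3: sin θ = p·1.758 = 0.3581 → θ = 20.98°; offset = 9.9·tan 20.98° = 3.797 m.
Layer 4: sin θ = p·2.065 = 0.4206 → θ = 24.87°; offset = 12.3·tan 24.87° = 5.703 m.
Summing the layer offsets gives 12.609 m.

12.6 m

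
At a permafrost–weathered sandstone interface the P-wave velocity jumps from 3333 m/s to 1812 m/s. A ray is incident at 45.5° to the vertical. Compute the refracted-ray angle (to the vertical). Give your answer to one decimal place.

Snell's law: sin θ₂ = (V₂/V₁)·sin θ₁ = (1812/3333)·sin 45.5° = 0.3878.
θ₂ = arcsin 0.3878 = 22.82° from the normal.

22.8°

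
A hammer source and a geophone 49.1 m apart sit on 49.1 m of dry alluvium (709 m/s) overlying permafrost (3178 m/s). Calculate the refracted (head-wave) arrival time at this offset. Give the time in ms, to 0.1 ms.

150.5 ms

t = x/V₂ + 2h·√(V₂²−V₁²)/(V₁V₂).
√(V₂²−V₁²) = √(3178²−709²) = 3097.9 m/s; delay term = 2·49.1·3097.9/(709·3178) = 0.13501 s.
t = 49.1/3178 + 0.13501 = 0.15046 s.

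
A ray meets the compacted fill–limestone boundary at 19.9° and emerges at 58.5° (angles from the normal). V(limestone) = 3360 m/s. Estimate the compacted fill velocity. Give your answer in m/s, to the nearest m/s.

Snell's law: sin 19.9°/V₁ = sin 58.5°/V₂.
V₁ = V₂·sin 19.9°/sin 58.5° = 3360 × 0.3992 = 1341.33 m/s.

1341 m/s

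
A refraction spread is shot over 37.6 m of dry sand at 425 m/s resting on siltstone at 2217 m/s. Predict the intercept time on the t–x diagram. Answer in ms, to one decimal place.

tᵢ = 2h·√(V₂²−V₁²)/(V₁V₂).
√(V₂²−V₁²) = √(2217²−425²) = 2175.9 m/s.
tᵢ = 2·37.6·2175.9/(425·2217) = 0.17366 s.

173.7 ms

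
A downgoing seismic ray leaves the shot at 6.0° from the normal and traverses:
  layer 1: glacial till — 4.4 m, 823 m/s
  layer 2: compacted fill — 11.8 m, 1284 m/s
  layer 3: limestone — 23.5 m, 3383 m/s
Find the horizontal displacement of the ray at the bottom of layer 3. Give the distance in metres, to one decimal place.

13.6 m

Ray parameter p = sin 6.0° / 823 m/s = 1.2701e-04 s/m.
Layer 1: θ = 6.00°; offset = 4.4·tan 6.00° = 0.462 m.
Layer 2: sin θ = p·1284 = 0.1631 → θ = 9.39°; offset = 11.8·tan 9.39° = 1.950 m.
Layer 3: sin θ = p·3383 = 0.4297 → θ = 25.45°; offset = 23.5·tan 25.45° = 11.182 m.
Summing the layer offsets gives 13.595 m.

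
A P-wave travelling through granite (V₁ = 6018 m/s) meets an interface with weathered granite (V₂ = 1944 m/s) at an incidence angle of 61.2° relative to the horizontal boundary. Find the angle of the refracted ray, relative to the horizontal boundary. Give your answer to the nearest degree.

81°

Angle from the normal: 90° − 61.2° = 28.8°.
sin θ₁/V₁ = sin θ₂/V₂ ⇒ sin θ₂ = 1944·sin 28.8°/6018 = 1944·0.4818/6018 = 0.1556.
θ₂ = arcsin 0.1556 = 8.95° from the normal.
From the interface: 90° − 8.95° = 81.05°.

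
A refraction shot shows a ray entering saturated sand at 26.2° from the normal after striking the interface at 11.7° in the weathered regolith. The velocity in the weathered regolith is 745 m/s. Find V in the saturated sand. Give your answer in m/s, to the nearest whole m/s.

1622 m/s

Snell's law: sin 11.7°/V₁ = sin 26.2°/V₂.
V₂ = V₁·sin 26.2°/sin 11.7° = 745 × 2.1772 = 1622.00 m/s.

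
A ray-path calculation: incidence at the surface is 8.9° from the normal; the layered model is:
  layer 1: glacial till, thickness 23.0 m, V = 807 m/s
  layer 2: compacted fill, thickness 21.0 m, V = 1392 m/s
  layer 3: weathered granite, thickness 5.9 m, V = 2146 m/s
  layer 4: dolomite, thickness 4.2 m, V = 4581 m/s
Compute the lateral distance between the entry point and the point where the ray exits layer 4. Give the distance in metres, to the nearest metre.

20 m

p = sin θ₁/V₁ = sin 8.9°/807 = 1.9171e-04 s/m is conserved through the stack.
Layer 1: θ = 8.90°; offset = 23.0·tan 8.90° = 3.602 m.
Layer 2: sin θ = p·1392 = 0.2669 → θ = 15.48°; offset = 21.0·tan 15.48° = 5.815 m.
Layer 3: sin θ = p·2146 = 0.4114 → θ = 24.29°; offset = 5.9·tan 24.29° = 2.663 m.
Layer 4: sin θ = p·4581 = 0.8782 → θ = 61.43°; offset = 4.2·tan 61.43° = 7.713 m.
Summing the layer offsets gives 19.792 m.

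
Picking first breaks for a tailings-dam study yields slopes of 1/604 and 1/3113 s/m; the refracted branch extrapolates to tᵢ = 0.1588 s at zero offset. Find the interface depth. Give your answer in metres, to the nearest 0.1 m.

θ_c = arcsin(604/3113) = 11.19°; cos θ_c = 0.9810.
tᵢ = 2h cos θ_c/V₁ ⇒ h = tᵢ·V₁/(2 cos θ_c) = 0.1588·604/(2·0.9810) = 48.89 m.

48.9 m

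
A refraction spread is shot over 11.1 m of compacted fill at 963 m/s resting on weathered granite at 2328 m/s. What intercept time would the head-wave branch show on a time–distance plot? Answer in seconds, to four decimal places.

θ_c = arcsin(V₁/V₂) = arcsin(963/2328) = 24.43°; cos θ_c = 0.9104.
tᵢ = 2h·cos θ_c / V₁ = 2·11.1·0.9104 / 963 = 0.02099 s.

0.0210 s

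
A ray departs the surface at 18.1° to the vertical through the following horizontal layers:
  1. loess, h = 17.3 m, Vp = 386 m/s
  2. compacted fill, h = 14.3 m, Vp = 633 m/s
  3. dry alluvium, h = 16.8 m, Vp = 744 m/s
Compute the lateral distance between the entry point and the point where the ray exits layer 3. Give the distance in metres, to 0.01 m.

Apply Snell's law at each interface; in layer i the horizontal offset is hᵢ·tan θᵢ.
Layer 1: θ = 18.10°; offset = 17.3·tan 18.10° = 5.6545 m.
Layer 2: sin θ = 633·sin 18.1°/386 = 0.5095, θ = 30.63°; offset = 14.3·tan 30.63° = 8.4668 m.
Layer 3: sin θ = 744·sin 18.1°/386 = 0.5988, θ = 36.79°; offset = 16.8·tan 36.79° = 12.5612 m.
Total horizontal offset = 26.6825 m.

26.68 m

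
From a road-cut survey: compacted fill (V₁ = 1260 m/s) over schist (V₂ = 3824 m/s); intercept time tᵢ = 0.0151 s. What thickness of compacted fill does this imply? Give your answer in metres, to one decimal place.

h = tᵢ·V₁·V₂ / (2·√(V₂²−V₁²)).
√(V₂²−V₁²) = √(3824² − 1260²) = 3610.5 m/s.
h = 0.0151 s × 1260 × 3824 / (2 × 3610.5) = 10.08 m.

10.1 m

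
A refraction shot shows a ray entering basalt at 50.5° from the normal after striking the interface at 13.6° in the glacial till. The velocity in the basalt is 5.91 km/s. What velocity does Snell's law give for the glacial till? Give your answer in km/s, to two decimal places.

1.80 km/s

sin 13.6° = 0.2351; sin 50.5° = 0.7716.
V₁ = V₂·(sin θ₁/sin θ₂) = 5.91·(0.2351/0.7716) = 1.80 km/s.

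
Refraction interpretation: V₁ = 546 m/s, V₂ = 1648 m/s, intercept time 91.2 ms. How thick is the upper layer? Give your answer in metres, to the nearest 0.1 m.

θ_c = arcsin(546/1648) = 19.35°; cos θ_c = 0.9435.
tᵢ = 2h cos θ_c/V₁ ⇒ h = tᵢ·V₁/(2 cos θ_c) = 0.0912·546/(2·0.9435) = 26.39 m.

26.4 m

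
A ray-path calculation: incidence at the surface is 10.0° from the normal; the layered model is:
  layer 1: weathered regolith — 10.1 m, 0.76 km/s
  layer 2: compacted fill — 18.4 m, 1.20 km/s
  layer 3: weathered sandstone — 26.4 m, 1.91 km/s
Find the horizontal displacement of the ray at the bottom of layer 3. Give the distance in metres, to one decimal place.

Apply Snell's law at each interface; in layer i the horizontal offset is hᵢ·tan θᵢ.
Layer 1: θ = 10.00°; offset = 10.1·tan 10.00° = 1.781 m.
Layer 2: sin θ = 1.20·sin 10.0°/0.76 = 0.2742, θ = 15.91°; offset = 18.4·tan 15.91° = 5.246 m.
Layer 3: sin θ = 1.91·sin 10.0°/0.76 = 0.4364, θ = 25.87°; offset = 26.4·tan 25.87° = 12.805 m.
Summing the layer offsets gives 19.832 m.

19.8 m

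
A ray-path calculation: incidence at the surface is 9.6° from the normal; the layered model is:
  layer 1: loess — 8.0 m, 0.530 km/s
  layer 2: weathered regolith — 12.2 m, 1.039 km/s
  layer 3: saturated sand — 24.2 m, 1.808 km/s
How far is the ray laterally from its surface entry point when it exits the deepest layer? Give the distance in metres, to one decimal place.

Apply Snell's law at each interface; in layer i the horizontal offset is hᵢ·tan θᵢ.
Layer 1: θ = 9.60°; offset = 8.0·tan 9.60° = 1.353 m.
Layer 2: sin θ = 1.039·sin 9.6°/0.530 = 0.3269, θ = 19.08°; offset = 12.2·tan 19.08° = 4.220 m.
Layer 3: sin θ = 1.808·sin 9.6°/0.530 = 0.5689, θ = 34.67°; offset = 24.2·tan 34.67° = 16.740 m.
Summing the layer offsets gives 22.314 m.

22.3 m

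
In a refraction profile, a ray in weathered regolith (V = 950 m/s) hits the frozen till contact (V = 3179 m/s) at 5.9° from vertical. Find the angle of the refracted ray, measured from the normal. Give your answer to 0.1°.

20.1°

sin θ₁/V₁ = sin θ₂/V₂ ⇒ sin θ₂ = 3179·sin 5.9°/950 = 3179·0.1028/950 = 0.3440.
θ₂ = arcsin 0.3440 = 20.12° from the normal.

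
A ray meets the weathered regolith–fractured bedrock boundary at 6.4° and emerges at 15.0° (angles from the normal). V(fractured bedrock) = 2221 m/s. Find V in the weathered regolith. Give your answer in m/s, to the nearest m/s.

957 m/s

Snell's law: sin 6.4°/V₁ = sin 15.0°/V₂.
V₁ = V₂·sin 6.4°/sin 15.0° = 2221 × 0.4307 = 956.55 m/s.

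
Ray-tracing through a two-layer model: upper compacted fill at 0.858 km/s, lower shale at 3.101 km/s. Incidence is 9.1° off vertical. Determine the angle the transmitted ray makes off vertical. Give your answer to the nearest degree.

Snell's law: sin θ₂ = (V₂/V₁)·sin θ₁ = (3.101/0.858)·sin 9.1° = 0.5716.
θ₂ = arcsin 0.5716 = 34.86° from the normal.

35°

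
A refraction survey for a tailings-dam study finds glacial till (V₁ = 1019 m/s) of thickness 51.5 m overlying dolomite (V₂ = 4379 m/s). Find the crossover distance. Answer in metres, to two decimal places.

130.55 m

x_cross = 2h·√((V₂+V₁)/(V₂−V₁)).
(V₂+V₁)/(V₂−V₁) = (4379+1019)/(4379−1019) = 1.6065; √ = 1.2675.
x_cross = 2·51.5·1.2675 = 130.55 m.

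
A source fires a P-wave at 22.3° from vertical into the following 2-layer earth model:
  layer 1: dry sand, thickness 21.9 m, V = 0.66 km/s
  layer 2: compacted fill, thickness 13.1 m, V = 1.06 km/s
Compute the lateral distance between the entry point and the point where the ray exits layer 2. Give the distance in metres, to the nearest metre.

19 m

p = sin θ₁/V₁ = sin 22.3°/0.66 = 5.7493e-01 s/km is conserved through the stack.
Layer 1: θ = 22.30°; offset = 21.9·tan 22.30° = 8.982 m.
Layer 2: sin θ = p·1.06 = 0.6094 → θ = 37.55°; offset = 13.1·tan 37.55° = 10.070 m.
Σ offsets = 19.051 m.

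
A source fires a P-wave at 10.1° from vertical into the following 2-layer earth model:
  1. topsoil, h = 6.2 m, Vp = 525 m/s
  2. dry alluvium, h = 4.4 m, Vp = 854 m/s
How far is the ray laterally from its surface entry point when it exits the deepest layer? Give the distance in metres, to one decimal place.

2.4 m

p = sin θ₁/V₁ = sin 10.1°/525 = 3.3403e-04 s/m is conserved through the stack.
Layer 1: θ = 10.10°; offset = 6.2·tan 10.10° = 1.104 m.
Layer 2: sin θ = p·854 = 0.2853 → θ = 16.57°; offset = 4.4·tan 16.57° = 1.310 m.
Summing the layer offsets gives 2.414 m.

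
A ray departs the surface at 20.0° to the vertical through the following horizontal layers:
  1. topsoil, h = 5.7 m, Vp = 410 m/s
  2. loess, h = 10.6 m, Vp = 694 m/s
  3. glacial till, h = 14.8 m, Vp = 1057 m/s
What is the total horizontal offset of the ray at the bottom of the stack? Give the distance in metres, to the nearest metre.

37 m

Ray parameter p = sin 20.0° / 410 m/s = 8.3420e-04 s/m.
Layer 1: θ = 20.00°; offset = 5.7·tan 20.00° = 2.075 m.
Layer 2: sin θ = p·694 = 0.5789 → θ = 35.38°; offset = 10.6·tan 35.38° = 7.526 m.
Layer 3: sin θ = p·1057 = 0.8817 → θ = 61.85°; offset = 14.8·tan 61.85° = 27.664 m.
Total horizontal offset = 37.265 m.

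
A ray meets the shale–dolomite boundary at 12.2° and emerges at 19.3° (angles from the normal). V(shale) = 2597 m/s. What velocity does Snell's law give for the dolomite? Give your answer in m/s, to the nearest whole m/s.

4062 m/s

sin 12.2° = 0.2113; sin 19.3° = 0.3305.
V₂ = V₁·(sin θ₂/sin θ₁) = 2597·(0.3305/0.2113) = 4061.74 m/s.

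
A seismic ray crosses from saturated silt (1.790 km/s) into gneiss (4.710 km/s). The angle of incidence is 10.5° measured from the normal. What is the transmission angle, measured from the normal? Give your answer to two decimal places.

Snell's law: sin θ₂ = (V₂/V₁)·sin θ₁ = (4.710/1.790)·sin 10.5° = 0.4795.
θ₂ = arcsin 0.4795 = 28.65° from the normal.

28.65°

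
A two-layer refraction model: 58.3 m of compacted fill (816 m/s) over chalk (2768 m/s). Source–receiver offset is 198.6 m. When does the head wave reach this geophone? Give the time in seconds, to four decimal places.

0.2083 s

θ_c = arcsin(V₁/V₂) = arcsin(816/2768) = 17.15°, cos θ_c = 0.9556.
Intercept time tᵢ = 2h cos θ_c / V₁ = 2·58.3·0.9556/816 = 0.13654 s.
t = x/V₂ + tᵢ = 198.6/2768 + 0.13654 = 0.20829 s.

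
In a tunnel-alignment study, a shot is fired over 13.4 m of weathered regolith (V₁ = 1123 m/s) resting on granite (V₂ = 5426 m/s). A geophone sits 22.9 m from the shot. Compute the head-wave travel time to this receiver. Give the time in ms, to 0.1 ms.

27.6 ms

t = x/V₂ + 2h·√(V₂²−V₁²)/(V₁V₂).
√(V₂²−V₁²) = √(5426²−1123²) = 5308.5 m/s; delay term = 2·13.4·5308.5/(1123·5426) = 0.02335 s.
t = 22.9/5426 + 0.02335 = 0.02757 s.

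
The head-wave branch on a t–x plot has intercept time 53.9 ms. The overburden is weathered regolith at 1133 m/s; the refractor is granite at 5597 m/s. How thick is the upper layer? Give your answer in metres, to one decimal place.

31.2 m

h = tᵢ·V₁·V₂ / (2·√(V₂²−V₁²)).
√(V₂²−V₁²) = √(5597² − 1133²) = 5481.1 m/s.
h = 0.0539 s × 1133 × 5597 / (2 × 5481.1) = 31.18 m.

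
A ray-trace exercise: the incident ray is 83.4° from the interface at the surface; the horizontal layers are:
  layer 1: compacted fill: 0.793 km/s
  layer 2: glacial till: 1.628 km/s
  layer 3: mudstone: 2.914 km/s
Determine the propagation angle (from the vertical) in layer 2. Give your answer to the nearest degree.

From the normal: θ₁ = 90° − 83.4° = 6.6°.
Snell's law across each interface conserves sin θ / V, so sin θ_2 = V_2·sin θ₁/V₁.
sin θ_2 = 1.628 × sin 6.6° / 0.793 = 0.2360.
θ_2 = arcsin 0.2360 = 13.65°.

14°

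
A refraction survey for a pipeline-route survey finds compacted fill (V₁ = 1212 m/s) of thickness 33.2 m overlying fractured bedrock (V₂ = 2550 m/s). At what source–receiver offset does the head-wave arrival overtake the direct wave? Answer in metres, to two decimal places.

111.34 m

x_cross = 2h·√((V₂+V₁)/(V₂−V₁)).
(V₂+V₁)/(V₂−V₁) = (2550+1212)/(2550−1212) = 2.8117; √ = 1.6768.
x_cross = 2·33.2·1.6768 = 111.34 m.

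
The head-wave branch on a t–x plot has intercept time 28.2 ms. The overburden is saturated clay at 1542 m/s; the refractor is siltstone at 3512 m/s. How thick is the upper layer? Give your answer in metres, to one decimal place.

θ_c = arcsin(1542/3512) = 26.04°; cos θ_c = 0.8985.
tᵢ = 2h cos θ_c/V₁ ⇒ h = tᵢ·V₁/(2 cos θ_c) = 0.0282·1542/(2·0.8985) = 24.20 m.

24.2 m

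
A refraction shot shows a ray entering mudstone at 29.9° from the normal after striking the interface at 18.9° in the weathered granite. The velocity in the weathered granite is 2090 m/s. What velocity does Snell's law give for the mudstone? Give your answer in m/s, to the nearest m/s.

Snell's law: sin 18.9°/V₁ = sin 29.9°/V₂.
V₂ = V₁·sin 29.9°/sin 18.9° = 2090 × 1.5389 = 3216.37 m/s.

3216 m/s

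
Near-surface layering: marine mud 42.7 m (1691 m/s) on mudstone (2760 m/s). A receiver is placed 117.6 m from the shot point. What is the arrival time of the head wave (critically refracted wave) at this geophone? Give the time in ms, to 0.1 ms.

82.5 ms

t = x/V₂ + 2h·√(V₂²−V₁²)/(V₁V₂).
√(V₂²−V₁²) = √(2760²−1691²) = 2181.3 m/s; delay term = 2·42.7·2181.3/(1691·2760) = 0.03991 s.
t = 117.6/2760 + 0.03991 = 0.08252 s.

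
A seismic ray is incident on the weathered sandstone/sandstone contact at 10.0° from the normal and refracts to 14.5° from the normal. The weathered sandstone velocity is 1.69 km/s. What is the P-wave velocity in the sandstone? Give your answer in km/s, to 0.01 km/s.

Snell's law: sin 10.0°/V₁ = sin 14.5°/V₂.
V₂ = V₁·sin 14.5°/sin 10.0° = 1.69 × 1.4419 = 2.44 km/s.

2.44 km/s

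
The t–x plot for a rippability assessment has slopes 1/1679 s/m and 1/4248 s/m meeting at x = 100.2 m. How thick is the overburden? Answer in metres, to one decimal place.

x_cross = 2h·√((V₂+V₁)/(V₂−V₁)) → h = x_cross / (2·√((V₂+V₁)/(V₂−V₁))).
√((V₂+V₁)/(V₂−V₁)) = √((4248+1679)/(4248−1679)) = 1.5189.
h = 100.2 / (2·1.5189) = 32.98 m.

33.0 m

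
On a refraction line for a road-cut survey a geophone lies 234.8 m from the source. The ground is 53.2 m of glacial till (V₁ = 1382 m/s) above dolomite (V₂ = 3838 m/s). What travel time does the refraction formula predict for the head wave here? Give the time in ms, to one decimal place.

133.0 ms

θ_c = arcsin(V₁/V₂) = arcsin(1382/3838) = 21.11°, cos θ_c = 0.9329.
Intercept time tᵢ = 2h cos θ_c / V₁ = 2·53.2·0.9329/1382 = 0.07183 s.
t = x/V₂ + tᵢ = 234.8/3838 + 0.07183 = 0.13300 s.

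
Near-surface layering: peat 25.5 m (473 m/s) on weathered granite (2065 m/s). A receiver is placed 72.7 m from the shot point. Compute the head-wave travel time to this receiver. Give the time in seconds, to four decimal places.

θ_c = arcsin(V₁/V₂) = arcsin(473/2065) = 13.24°, cos θ_c = 0.9734.
Intercept time tᵢ = 2h cos θ_c / V₁ = 2·25.5·0.9734/473 = 0.10496 s.
t = x/V₂ + tᵢ = 72.7/2065 + 0.10496 = 0.14016 s.

0.1402 s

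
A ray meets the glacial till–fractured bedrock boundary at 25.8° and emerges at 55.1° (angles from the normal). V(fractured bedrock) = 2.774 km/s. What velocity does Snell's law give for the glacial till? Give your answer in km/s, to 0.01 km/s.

1.47 km/s

sin 25.8° = 0.4352; sin 55.1° = 0.8202.
V₁ = V₂·(sin θ₁/sin θ₂) = 2.774·(0.4352/0.8202) = 1.47 km/s.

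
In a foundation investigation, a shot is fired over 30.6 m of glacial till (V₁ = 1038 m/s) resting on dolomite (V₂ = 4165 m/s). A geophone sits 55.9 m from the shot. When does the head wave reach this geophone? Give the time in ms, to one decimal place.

70.5 ms

t = x/V₂ + 2h·√(V₂²−V₁²)/(V₁V₂).
√(V₂²−V₁²) = √(4165²−1038²) = 4033.6 m/s; delay term = 2·30.6·4033.6/(1038·4165) = 0.05710 s.
t = 55.9/4165 + 0.05710 = 0.07052 s.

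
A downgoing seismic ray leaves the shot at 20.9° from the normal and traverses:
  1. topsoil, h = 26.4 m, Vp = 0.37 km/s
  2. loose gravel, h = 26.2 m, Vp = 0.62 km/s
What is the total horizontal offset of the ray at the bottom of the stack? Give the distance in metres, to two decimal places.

29.62 m

p = sin θ₁/V₁ = sin 20.9°/0.37 = 9.6416e-01 s/km is conserved through the stack.
Layer 1: θ = 20.90°; offset = 26.4·tan 20.90° = 10.0812 m.
Layer 2: sin θ = p·0.62 = 0.5978 → θ = 36.71°; offset = 26.2·tan 36.71° = 19.5366 m.
Total horizontal offset = 29.6178 m.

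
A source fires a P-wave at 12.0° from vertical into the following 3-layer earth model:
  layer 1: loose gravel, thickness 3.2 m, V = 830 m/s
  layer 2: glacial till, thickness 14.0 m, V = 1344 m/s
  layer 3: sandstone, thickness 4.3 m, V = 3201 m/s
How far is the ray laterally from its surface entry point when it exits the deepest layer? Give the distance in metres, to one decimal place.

Apply Snell's law at each interface; in layer i the horizontal offset is hᵢ·tan θᵢ.
Layer 1: θ = 12.00°; offset = 3.2·tan 12.00° = 0.680 m.
Layer 2: sin θ = 1344·sin 12.0°/830 = 0.3367, θ = 19.67°; offset = 14.0·tan 19.67° = 5.006 m.
Layer 3: sin θ = 3201·sin 12.0°/830 = 0.8018, θ = 53.31°; offset = 4.3·tan 53.31° = 5.770 m.
Σ offsets = 11.456 m.

11.5 m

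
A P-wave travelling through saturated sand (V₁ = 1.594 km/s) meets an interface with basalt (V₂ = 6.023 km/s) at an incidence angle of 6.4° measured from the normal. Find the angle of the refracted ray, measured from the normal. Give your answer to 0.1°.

Snell's law: sin θ₂ = (V₂/V₁)·sin θ₁ = (6.023/1.594)·sin 6.4° = 0.4212.
θ₂ = sin⁻¹(0.4212) = 24.91° (from vertical).

24.9°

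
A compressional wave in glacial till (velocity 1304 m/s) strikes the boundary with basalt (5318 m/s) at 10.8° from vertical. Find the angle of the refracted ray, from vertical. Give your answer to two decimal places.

49.83°

sin θ₁/V₁ = sin θ₂/V₂ ⇒ sin θ₂ = 5318·sin 10.8°/1304 = 5318·0.1874/1304 = 0.7642.
θ₂ = arcsin 0.7642 = 49.83° from the normal.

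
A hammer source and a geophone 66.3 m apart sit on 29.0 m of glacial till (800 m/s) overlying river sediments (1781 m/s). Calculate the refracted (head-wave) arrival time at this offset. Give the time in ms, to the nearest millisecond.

t = x/V₂ + 2h·√(V₂²−V₁²)/(V₁V₂).
√(V₂²−V₁²) = √(1781²−800²) = 1591.2 m/s; delay term = 2·29.0·1591.2/(800·1781) = 0.06477 s.
t = 66.3/1781 + 0.06477 = 0.10200 s.

102 ms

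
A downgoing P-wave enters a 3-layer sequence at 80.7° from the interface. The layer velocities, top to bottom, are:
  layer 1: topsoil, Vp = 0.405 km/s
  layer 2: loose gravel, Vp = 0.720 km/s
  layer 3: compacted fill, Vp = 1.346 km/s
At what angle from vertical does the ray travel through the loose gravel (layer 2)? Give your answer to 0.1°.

16.7°

From the normal: θ₁ = 90° − 80.7° = 9.3°.
Ray parameter p = sin 9.3° / 0.405 = 3.9902e-01 s/km.
sin θ_2 = p·V_2 = 3.9902e-01 × 0.720 = 0.2873.
θ_2 = 16.70° from the vertical.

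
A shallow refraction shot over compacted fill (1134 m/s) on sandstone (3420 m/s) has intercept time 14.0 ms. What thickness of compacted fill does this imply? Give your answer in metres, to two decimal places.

θ_c = arcsin(1134/3420) = 19.36°; cos θ_c = 0.9434.
tᵢ = 2h cos θ_c/V₁ ⇒ h = tᵢ·V₁/(2 cos θ_c) = 0.014·1134/(2·0.9434) = 8.41 m.

8.41 m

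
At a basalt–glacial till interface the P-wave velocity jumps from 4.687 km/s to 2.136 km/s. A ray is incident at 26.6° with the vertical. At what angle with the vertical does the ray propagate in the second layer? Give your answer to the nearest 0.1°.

11.8°

Snell's law: sin θ₂ = (V₂/V₁)·sin θ₁ = (2.136/4.687)·sin 26.6° = 0.2041.
θ₂ = sin⁻¹(0.2041) = 11.77° (from vertical).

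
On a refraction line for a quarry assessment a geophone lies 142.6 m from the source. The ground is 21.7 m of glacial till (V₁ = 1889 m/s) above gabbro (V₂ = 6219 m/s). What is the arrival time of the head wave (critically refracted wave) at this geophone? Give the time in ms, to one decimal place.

θ_c = arcsin(V₁/V₂) = arcsin(1889/6219) = 17.68°, cos θ_c = 0.9528.
Intercept time tᵢ = 2h cos θ_c / V₁ = 2·21.7·0.9528/1889 = 0.02189 s.
t = x/V₂ + tᵢ = 142.6/6219 + 0.02189 = 0.04482 s.

44.8 ms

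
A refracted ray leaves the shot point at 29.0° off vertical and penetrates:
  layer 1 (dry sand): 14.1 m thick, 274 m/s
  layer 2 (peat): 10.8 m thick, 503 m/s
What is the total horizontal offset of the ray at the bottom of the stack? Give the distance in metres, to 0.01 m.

28.90 m

Apply Snell's law at each interface; in layer i the horizontal offset is hᵢ·tan θᵢ.
Layer 1: θ = 29.00°; offset = 14.1·tan 29.00° = 7.8158 m.
Layer 2: sin θ = 503·sin 29.0°/274 = 0.8900, θ = 62.87°; offset = 10.8·tan 62.87° = 21.0805 m.
Total horizontal offset = 28.8962 m.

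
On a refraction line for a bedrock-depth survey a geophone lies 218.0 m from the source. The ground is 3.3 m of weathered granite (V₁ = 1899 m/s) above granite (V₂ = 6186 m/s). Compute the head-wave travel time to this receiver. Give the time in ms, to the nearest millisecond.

39 ms

θ_c = arcsin(V₁/V₂) = arcsin(1899/6186) = 17.88°, cos θ_c = 0.9517.
Intercept time tᵢ = 2h cos θ_c / V₁ = 2·3.3·0.9517/1899 = 0.00331 s.
t = x/V₂ + tᵢ = 218.0/6186 + 0.00331 = 0.03855 s.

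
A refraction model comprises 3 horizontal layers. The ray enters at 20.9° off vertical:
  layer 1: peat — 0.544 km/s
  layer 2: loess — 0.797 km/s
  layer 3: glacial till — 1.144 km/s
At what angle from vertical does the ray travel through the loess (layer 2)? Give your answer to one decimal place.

Snell's law across each interface conserves sin θ / V, so sin θ_2 = V_2·sin θ₁/V₁.
sin θ_2 = 0.797 × sin 20.9° / 0.544 = 0.5226.
θ_2 = arcsin 0.5226 = 31.51°.

31.5°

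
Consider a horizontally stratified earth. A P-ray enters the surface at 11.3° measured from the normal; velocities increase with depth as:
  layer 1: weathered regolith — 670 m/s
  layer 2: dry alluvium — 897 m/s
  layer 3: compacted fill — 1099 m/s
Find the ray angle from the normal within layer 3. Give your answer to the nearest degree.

Ray parameter p = sin 11.3° / 670 = 2.9246e-04 s/m.
sin θ_3 = p·V_3 = 2.9246e-04 × 1099 = 0.3214.
θ_3 = arcsin 0.3214 = 18.75°.

19°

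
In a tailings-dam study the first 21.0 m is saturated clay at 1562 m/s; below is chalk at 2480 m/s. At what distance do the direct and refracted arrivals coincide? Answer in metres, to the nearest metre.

88 m

θ_c = arcsin(1562/2480) = 39.04°, so cos θ_c = 0.7767 and tᵢ = 2h cos θ_c/V₁ = 0.0209 s.
At crossover x/V₁ = x/V₂ + tᵢ ⇒ x = tᵢ/(1/V₁ − 1/V₂) = 0.02089/(6.4020e-04 − 4.0323e-04) = 88.13 m.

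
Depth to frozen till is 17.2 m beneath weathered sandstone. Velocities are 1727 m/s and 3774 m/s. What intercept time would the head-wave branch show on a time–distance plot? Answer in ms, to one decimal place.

17.7 ms

θ_c = arcsin(V₁/V₂) = arcsin(1727/3774) = 27.23°; cos θ_c = 0.8892.
tᵢ = 2h·cos θ_c / V₁ = 2·17.2·0.8892 / 1727 = 0.01771 s.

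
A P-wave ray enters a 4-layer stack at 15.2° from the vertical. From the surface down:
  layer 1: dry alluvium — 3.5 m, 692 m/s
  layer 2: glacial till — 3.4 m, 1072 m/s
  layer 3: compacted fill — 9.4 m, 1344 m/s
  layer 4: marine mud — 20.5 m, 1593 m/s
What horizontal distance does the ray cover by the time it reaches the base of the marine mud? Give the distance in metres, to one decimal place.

Ray parameter p = sin 15.2° / 692 m/s = 3.7889e-04 s/m.
Layer 1: θ = 15.20°; offset = 3.5·tan 15.20° = 0.951 m.
Layer 2: sin θ = p·1072 = 0.4062 → θ = 23.96°; offset = 3.4·tan 23.96° = 1.511 m.
Layer 3: sin θ = p·1344 = 0.5092 → θ = 30.61°; offset = 9.4·tan 30.61° = 5.562 m.
Layer 4: sin θ = p·1593 = 0.6036 → θ = 37.13°; offset = 20.5·tan 37.13° = 15.518 m.
Total horizontal offset = 23.542 m.

23.5 m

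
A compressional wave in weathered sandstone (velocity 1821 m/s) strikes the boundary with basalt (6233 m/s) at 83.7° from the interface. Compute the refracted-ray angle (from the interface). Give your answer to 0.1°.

Convert to the normal: θ₁ = 90° − 83.7° = 6.3°.
Snell's law: sin θ₂ = (V₂/V₁)·sin θ₁ = (6233/1821)·sin 6.3° = 0.3756.
θ₂ = sin⁻¹(0.3756) = 22.06° (from vertical).
From the interface: 90° − 22.06° = 67.94°.

67.9°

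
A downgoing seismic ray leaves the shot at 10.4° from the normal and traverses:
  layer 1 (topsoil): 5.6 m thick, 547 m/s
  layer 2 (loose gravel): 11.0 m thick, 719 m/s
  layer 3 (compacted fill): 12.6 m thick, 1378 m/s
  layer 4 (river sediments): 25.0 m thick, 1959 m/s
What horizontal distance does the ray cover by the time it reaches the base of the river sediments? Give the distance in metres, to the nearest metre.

31 m

Ray parameter p = sin 10.4° / 547 m/s = 3.3002e-04 s/m.
Layer 1: θ = 10.40°; offset = 5.6·tan 10.40° = 1.028 m.
Layer 2: sin θ = p·719 = 0.2373 → θ = 13.73°; offset = 11.0·tan 13.73° = 2.687 m.
Layer 3: sin θ = p·1378 = 0.4548 → θ = 27.05°; offset = 12.6·tan 27.05° = 6.434 m.
Layer 4: sin θ = p·1959 = 0.6465 → θ = 40.28°; offset = 25.0·tan 40.28° = 21.185 m.
Total horizontal offset = 31.334 m.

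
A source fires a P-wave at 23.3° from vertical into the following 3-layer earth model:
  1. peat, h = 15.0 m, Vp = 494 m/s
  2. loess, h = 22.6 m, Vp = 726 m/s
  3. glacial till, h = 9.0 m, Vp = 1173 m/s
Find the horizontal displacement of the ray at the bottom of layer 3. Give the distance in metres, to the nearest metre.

Ray parameter p = sin 23.3° / 494 m/s = 8.0070e-04 s/m.
Layer 1: θ = 23.30°; offset = 15.0·tan 23.30° = 6.460 m.
Layer 2: sin θ = p·726 = 0.5813 → θ = 35.54°; offset = 22.6·tan 35.54° = 16.146 m.
Layer 3: sin θ = p·1173 = 0.9392 → θ = 69.92°; offset = 9.0·tan 69.92° = 24.622 m.
Total horizontal offset = 47.227 m.

47 m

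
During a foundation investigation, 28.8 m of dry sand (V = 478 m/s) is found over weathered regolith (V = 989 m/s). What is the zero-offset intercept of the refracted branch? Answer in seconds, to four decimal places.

0.1055 s

tᵢ = 2h·√(V₂²−V₁²)/(V₁V₂).
√(V₂²−V₁²) = √(989²−478²) = 865.8 m/s.
tᵢ = 2·28.8·865.8/(478·989) = 0.10549 s.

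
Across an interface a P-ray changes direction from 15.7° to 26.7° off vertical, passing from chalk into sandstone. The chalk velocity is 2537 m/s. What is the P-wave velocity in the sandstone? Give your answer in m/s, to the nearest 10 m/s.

4210 m/s

sin 15.7° = 0.2706; sin 26.7° = 0.4493.
V₂ = V₁·(sin θ₂/sin θ₁) = 2537·(0.4493/0.2706) = 4212.57 m/s.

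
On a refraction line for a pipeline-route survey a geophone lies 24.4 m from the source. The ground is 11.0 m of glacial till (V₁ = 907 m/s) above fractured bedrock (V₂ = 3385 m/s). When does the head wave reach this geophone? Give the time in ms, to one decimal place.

30.6 ms

t = x/V₂ + 2h·√(V₂²−V₁²)/(V₁V₂).
√(V₂²−V₁²) = √(3385²−907²) = 3261.2 m/s; delay term = 2·11.0·3261.2/(907·3385) = 0.02337 s.
t = 24.4/3385 + 0.02337 = 0.03058 s.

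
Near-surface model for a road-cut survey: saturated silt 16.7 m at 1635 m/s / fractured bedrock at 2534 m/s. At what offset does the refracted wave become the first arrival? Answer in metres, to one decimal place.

θ_c = arcsin(1635/2534) = 40.18°, so cos θ_c = 0.7640 and tᵢ = 2h cos θ_c/V₁ = 0.0156 s.
At crossover x/V₁ = x/V₂ + tᵢ ⇒ x = tᵢ/(1/V₁ − 1/V₂) = 0.01561/(6.1162e-04 − 3.9463e-04) = 71.93 m.

71.9 m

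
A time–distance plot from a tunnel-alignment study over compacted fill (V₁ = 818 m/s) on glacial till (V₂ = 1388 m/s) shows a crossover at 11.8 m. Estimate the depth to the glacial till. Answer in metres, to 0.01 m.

3.00 m

x_cross = 2h·√((V₂+V₁)/(V₂−V₁)) → h = x_cross / (2·√((V₂+V₁)/(V₂−V₁))).
√((V₂+V₁)/(V₂−V₁)) = √((1388+818)/(1388−818)) = 1.9673.
h = 11.8 / (2·1.9673) = 3.00 m.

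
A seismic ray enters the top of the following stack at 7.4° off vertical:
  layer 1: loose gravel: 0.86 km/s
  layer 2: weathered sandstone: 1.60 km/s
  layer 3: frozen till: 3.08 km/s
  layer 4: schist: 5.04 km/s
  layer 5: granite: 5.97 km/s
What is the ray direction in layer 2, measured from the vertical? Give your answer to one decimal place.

Snell's law across each interface conserves sin θ / V, so sin θ_2 = V_2·sin θ₁/V₁.
sin θ_2 = 1.60 × sin 7.4° / 0.86 = 0.2396.
θ_2 = 13.86° from the vertical.

13.9°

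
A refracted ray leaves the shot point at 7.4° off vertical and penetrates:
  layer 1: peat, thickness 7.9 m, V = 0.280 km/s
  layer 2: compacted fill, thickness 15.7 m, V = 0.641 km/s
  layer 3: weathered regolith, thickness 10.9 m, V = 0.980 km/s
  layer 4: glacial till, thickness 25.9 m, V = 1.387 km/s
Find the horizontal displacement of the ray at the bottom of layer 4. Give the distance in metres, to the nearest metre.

33 m

p = sin θ₁/V₁ = sin 7.4°/0.280 = 4.5998e-01 s/km is conserved through the stack.
Layer 1: θ = 7.40°; offset = 7.9·tan 7.40° = 1.026 m.
Layer 2: sin θ = p·0.641 = 0.2948 → θ = 17.15°; offset = 15.7·tan 17.15° = 4.845 m.
Layer 3: sin θ = p·0.980 = 0.4508 → θ = 26.79°; offset = 10.9·tan 26.79° = 5.505 m.
Layer 4: sin θ = p·1.387 = 0.6380 → θ = 39.64°; offset = 25.9·tan 39.64° = 21.459 m.
Σ offsets = 32.834 m.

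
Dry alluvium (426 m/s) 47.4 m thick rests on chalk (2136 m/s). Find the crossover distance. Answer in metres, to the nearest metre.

θ_c = arcsin(426/2136) = 11.50°, so cos θ_c = 0.9799 and tᵢ = 2h cos θ_c/V₁ = 0.2181 s.
At crossover x/V₁ = x/V₂ + tᵢ ⇒ x = tᵢ/(1/V₁ − 1/V₂) = 0.21806/(2.3474e-03 − 4.6816e-04) = 116.04 m.

116 m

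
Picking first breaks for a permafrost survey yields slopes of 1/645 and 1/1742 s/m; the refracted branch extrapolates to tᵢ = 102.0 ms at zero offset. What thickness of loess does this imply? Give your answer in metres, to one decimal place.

h = tᵢ·V₁·V₂ / (2·√(V₂²−V₁²)).
√(V₂²−V₁²) = √(1742² − 645²) = 1618.2 m/s.
h = 0.102 s × 645 × 1742 / (2 × 1618.2) = 35.41 m.

35.4 m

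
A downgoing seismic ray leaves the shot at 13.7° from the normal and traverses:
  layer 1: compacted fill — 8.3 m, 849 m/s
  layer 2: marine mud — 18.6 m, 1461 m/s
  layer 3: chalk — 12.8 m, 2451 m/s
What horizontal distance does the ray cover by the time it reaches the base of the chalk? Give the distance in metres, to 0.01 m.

22.32 m

p = sin θ₁/V₁ = sin 13.7°/849 = 2.7896e-04 s/m is conserved through the stack.
Layer 1: θ = 13.70°; offset = 8.3·tan 13.70° = 2.0233 m.
Layer 2: sin θ = p·1461 = 0.4076 → θ = 24.05°; offset = 18.6·tan 24.05° = 8.3014 m.
Layer 3: sin θ = p·2451 = 0.6837 → θ = 43.14°; offset = 12.8·tan 43.14° = 11.9932 m.
Σ offsets = 22.3179 m.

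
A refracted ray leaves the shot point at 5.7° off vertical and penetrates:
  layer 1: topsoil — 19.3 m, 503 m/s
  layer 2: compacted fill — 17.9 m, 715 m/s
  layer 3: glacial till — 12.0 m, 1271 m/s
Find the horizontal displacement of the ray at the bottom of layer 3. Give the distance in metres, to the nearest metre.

Apply Snell's law at each interface; in layer i the horizontal offset is hᵢ·tan θᵢ.
Layer 1: θ = 5.70°; offset = 19.3·tan 5.70° = 1.926 m.
Layer 2: sin θ = 715·sin 5.7°/503 = 0.1412, θ = 8.12°; offset = 17.9·tan 8.12° = 2.553 m.
Layer 3: sin θ = 1271·sin 5.7°/503 = 0.2510, θ = 14.53°; offset = 12.0·tan 14.53° = 3.111 m.
Σ offsets = 7.590 m.

8 m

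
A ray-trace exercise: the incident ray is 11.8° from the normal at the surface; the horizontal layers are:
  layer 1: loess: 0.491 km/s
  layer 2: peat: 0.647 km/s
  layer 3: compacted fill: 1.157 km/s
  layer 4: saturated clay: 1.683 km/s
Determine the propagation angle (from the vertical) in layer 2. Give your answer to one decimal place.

Ray parameter p = sin 11.8° / 0.491 = 4.1649e-01 s/km.
sin θ_2 = p·V_2 = 4.1649e-01 × 0.647 = 0.2695.
θ_2 = 15.63° from the vertical.

15.6°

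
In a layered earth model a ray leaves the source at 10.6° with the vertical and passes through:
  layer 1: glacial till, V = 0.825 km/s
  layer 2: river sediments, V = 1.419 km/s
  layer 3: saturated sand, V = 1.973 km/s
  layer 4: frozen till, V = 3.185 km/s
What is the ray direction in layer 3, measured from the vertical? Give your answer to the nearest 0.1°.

Snell's law across each interface conserves sin θ / V, so sin θ_3 = V_3·sin θ₁/V₁.
sin θ_3 = 1.973 × sin 10.6° / 0.825 = 0.4399.
θ_3 = 26.10° from the vertical.

26.1°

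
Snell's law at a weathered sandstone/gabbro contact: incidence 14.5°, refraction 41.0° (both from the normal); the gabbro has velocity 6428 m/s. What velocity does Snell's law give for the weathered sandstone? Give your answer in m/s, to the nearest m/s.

2453 m/s

sin 14.5° = 0.2504; sin 41.0° = 0.6561.
V₁ = V₂·(sin θ₁/sin θ₂) = 6428·(0.2504/0.6561) = 2453.20 m/s.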